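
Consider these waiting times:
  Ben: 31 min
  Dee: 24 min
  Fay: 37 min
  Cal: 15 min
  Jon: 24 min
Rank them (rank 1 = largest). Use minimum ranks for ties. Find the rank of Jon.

Sorted (descending): 37, 31, 24, 24, 15
The 2 values of 24 occupy positions 3–4 → each gets rank 3.
Jon has value 24 min → rank 3.

3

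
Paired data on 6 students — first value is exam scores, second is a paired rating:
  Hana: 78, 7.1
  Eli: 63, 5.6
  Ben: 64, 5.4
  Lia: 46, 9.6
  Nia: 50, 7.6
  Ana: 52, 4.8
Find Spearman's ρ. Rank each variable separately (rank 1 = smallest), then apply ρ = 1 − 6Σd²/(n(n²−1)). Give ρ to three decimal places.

-0.486

Ranks of variable 1: 6, 4, 5, 1, 2, 3
Ranks of variable 2: 4, 3, 2, 6, 5, 1
d = r₁ − r₂: 2, 1, 3, -5, -3, 2
d²: 4, 1, 9, 25, 9, 4; Σd² = 52
ρ = 1 − 6·52/(6·35) = 1 − 312/210 = -0.486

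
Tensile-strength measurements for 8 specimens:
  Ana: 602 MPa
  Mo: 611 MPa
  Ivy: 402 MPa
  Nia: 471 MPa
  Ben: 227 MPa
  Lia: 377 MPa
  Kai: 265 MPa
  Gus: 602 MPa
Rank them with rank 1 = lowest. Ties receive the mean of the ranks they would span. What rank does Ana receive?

6.5

Sorted (ascending): 227, 265, 377, 402, 471, 602, 602, 611
The 2 values of 602 occupy positions 6–7 → average rank (6+7)/2 = 6.5.
Ana has value 602 MPa → rank 6.5.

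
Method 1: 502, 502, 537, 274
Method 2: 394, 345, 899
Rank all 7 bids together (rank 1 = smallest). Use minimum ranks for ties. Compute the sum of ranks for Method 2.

Sorted (ascending): 274, 345, 394, 502, 502, 537, 899
The 2 values of 502 occupy positions 4–5 → each gets rank 4.
Method 2 values → pooled ranks: 394→3, 345→2, 899→7
Rank sum = 3 + 2 + 7 = 12

12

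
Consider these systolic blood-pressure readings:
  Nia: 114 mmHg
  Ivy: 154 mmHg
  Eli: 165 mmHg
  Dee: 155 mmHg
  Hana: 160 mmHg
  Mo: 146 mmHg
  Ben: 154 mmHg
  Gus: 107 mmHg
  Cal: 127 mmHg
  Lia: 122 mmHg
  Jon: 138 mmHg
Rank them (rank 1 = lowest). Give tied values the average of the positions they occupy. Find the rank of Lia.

Sorted (ascending): 107, 114, 122, 127, 138, 146, 154, 154, 155, 160, 165
The 2 values of 154 occupy positions 7–8 → average rank (7+8)/2 = 7.5.
Lia has value 122 mmHg → rank 3.

3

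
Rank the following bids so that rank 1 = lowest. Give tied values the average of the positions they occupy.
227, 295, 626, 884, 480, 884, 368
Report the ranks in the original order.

1, 2, 5, 6.5, 4, 6.5, 3

Sorted (ascending): 227, 295, 368, 480, 626, 884, 884
The 2 values of 884 occupy positions 6–7 → average rank (6+7)/2 = 6.5.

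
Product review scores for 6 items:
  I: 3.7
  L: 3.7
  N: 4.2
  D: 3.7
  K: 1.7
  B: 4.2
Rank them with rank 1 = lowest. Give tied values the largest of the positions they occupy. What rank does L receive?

4

Sorted (ascending): 1.7, 3.7, 3.7, 3.7, 4.2, 4.2
The 3 values of 3.7 occupy positions 2–4 → each gets rank 4.
The 2 values of 4.2 occupy positions 5–6 → each gets rank 6.
L has value 3.7 → rank 4.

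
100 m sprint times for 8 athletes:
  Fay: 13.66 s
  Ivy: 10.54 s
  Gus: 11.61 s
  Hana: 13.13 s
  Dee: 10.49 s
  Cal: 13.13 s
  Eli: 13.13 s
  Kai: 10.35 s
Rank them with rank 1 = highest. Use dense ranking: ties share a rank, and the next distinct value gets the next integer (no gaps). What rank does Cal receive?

Sorted (descending): 13.66, 13.13, 13.13, 13.13, 11.61, 10.54, 10.49, 10.35
The 3 values of 13.13 share dense rank 2.
Remaining distinct values take the next consecutive integers.
Cal has value 13.13 s → rank 2.

2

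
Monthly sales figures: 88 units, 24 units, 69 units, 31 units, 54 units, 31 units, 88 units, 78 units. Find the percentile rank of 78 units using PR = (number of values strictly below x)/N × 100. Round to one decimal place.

N = 8.
Strictly below 78: 5. Equal to 78: 1.
PR = 5/8 × 100 = 62.5

62.5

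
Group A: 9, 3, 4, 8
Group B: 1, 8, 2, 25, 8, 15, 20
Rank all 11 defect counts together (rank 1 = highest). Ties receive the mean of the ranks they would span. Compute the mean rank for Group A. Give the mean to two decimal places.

Sorted (descending): 25, 20, 15, 9, 8, 8, 8, 4, 3, 2, 1
The 3 values of 8 occupy positions 5–7 → average rank 6.
Group A values → pooled ranks: 9→4, 3→9, 4→8, 8→6
Mean rank = (4 + 9 + 8 + 6) / 4 = 6.75

6.75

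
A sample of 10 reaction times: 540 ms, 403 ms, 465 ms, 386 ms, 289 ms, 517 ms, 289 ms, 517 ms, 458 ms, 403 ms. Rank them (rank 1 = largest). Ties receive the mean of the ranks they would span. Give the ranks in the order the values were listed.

Sorted (descending): 540, 517, 517, 465, 458, 403, 403, 386, 289, 289
The 2 values of 517 occupy positions 2–3 → average rank (2+3)/2 = 2.5.
The 2 values of 403 occupy positions 6–7 → average rank (6+7)/2 = 6.5.
The 2 values of 289 occupy positions 9–10 → average rank (9+10)/2 = 9.5.

1, 6.5, 4, 8, 9.5, 2.5, 9.5, 2.5, 5, 6.5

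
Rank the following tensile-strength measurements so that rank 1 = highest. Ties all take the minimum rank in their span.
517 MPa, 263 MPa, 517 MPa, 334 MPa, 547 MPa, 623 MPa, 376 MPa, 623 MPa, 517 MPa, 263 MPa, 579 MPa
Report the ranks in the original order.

5, 10, 5, 9, 4, 1, 8, 1, 5, 10, 3

Sorted (descending): 623, 623, 579, 547, 517, 517, 517, 376, 334, 263, 263
The 2 values of 623 occupy positions 1–2 → each gets rank 1.
The 3 values of 517 occupy positions 5–7 → each gets rank 5.
The 2 values of 263 occupy positions 10–11 → each gets rank 10.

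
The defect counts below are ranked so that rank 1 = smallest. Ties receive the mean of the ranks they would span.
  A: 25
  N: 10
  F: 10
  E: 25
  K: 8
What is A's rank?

Sorted (ascending): 8, 10, 10, 25, 25
The 2 values of 10 occupy positions 2–3 → average rank (2+3)/2 = 2.5.
The 2 values of 25 occupy positions 4–5 → average rank (4+5)/2 = 4.5.
A has value 25 → rank 4.5.

4.5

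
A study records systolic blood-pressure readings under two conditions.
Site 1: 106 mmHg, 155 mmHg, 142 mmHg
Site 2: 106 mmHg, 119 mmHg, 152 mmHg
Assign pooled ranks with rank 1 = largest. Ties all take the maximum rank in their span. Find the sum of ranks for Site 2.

12

Sorted (descending): 155, 152, 142, 119, 106, 106
The 2 values of 106 occupy positions 5–6 → each gets rank 6.
Site 2 values → pooled ranks: 106→6, 119→4, 152→2
Rank sum = 6 + 4 + 2 = 12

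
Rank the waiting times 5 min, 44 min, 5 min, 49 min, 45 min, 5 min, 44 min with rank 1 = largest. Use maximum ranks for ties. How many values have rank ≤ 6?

4

Sorted (descending): 49, 45, 44, 44, 5, 5, 5
The 2 values of 44 occupy positions 3–4 → each gets rank 4.
The 3 values of 5 occupy positions 5–7 → each gets rank 7.
Ranks ≤ 6: {1, 2, 4, 4} → 4 values.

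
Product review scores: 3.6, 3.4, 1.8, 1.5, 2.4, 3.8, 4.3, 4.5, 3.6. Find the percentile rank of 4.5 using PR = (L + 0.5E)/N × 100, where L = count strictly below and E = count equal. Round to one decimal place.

N = 9.
Strictly below 4.5: 8. Equal to 4.5: 1.
PR = (8 + 0.5·1)/9 × 100 = 94.4

94.4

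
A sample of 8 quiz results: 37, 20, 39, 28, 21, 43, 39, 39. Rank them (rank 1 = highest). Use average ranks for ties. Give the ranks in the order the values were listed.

Sorted (descending): 43, 39, 39, 39, 37, 28, 21, 20
The 3 values of 39 occupy positions 2–4 → average rank 3.

5, 8, 3, 6, 7, 1, 3, 3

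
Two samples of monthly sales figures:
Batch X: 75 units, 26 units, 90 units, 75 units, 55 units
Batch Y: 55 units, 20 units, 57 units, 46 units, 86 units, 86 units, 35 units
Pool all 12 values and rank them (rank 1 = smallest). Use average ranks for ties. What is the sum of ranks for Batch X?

36.5

Sorted (ascending): 20, 26, 35, 46, 55, 55, 57, 75, 75, 86, 86, 90
The 2 values of 55 occupy positions 5–6 → average rank (5+6)/2 = 5.5.
The 2 values of 75 occupy positions 8–9 → average rank (8+9)/2 = 8.5.
The 2 values of 86 occupy positions 10–11 → average rank (10+11)/2 = 10.5.
Batch X values → pooled ranks: 75→8.5, 26→2, 90→12, 75→8.5, 55→5.5
Rank sum = 8.5 + 2 + 12 + 8.5 + 5.5 = 36.5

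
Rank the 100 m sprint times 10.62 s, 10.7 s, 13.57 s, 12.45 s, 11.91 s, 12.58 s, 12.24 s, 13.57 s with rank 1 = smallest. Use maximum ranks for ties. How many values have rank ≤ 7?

6

Sorted (ascending): 10.62, 10.7, 11.91, 12.24, 12.45, 12.58, 13.57, 13.57
The 2 values of 13.57 occupy positions 7–8 → each gets rank 8.
Ranks ≤ 7: {1, 2, 3, 4, 5, 6} → 6 values.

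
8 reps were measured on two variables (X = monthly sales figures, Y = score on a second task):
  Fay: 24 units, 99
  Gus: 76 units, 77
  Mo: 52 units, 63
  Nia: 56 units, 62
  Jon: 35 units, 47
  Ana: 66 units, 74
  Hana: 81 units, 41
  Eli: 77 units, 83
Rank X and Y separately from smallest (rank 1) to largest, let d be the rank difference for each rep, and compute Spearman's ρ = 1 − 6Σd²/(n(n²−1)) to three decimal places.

Ranks of variable 1: 1, 6, 3, 4, 2, 5, 8, 7
Ranks of variable 2: 8, 6, 4, 3, 2, 5, 1, 7
d = r₁ − r₂: -7, 0, -1, 1, 0, 0, 7, 0
d²: 49, 0, 1, 1, 0, 0, 49, 0; Σd² = 100
ρ = 1 − 6·100/(8·63) = 1 − 600/504 = -0.190

-0.190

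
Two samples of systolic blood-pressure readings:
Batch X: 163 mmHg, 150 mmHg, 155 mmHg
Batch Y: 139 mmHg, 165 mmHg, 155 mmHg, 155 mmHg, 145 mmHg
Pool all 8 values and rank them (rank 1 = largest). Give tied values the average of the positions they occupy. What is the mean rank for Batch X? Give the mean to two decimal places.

Sorted (descending): 165, 163, 155, 155, 155, 150, 145, 139
The 3 values of 155 occupy positions 3–5 → average rank 4.
Batch X values → pooled ranks: 163→2, 150→6, 155→4
Mean rank = (2 + 6 + 4) / 3 = 4.00

4.00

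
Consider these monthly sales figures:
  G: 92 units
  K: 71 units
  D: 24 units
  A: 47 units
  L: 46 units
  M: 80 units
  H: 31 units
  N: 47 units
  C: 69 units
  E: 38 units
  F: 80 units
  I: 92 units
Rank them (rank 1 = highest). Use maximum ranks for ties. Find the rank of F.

4

Sorted (descending): 92, 92, 80, 80, 71, 69, 47, 47, 46, 38, 31, 24
The 2 values of 92 occupy positions 1–2 → each gets rank 2.
The 2 values of 80 occupy positions 3–4 → each gets rank 4.
The 2 values of 47 occupy positions 7–8 → each gets rank 8.
F has value 80 units → rank 4.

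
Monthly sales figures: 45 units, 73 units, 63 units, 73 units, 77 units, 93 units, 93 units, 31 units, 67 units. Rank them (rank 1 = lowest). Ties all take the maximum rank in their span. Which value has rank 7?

77

Sorted (ascending): 31, 45, 63, 67, 73, 73, 77, 93, 93
The 2 values of 73 occupy positions 5–6 → each gets rank 6.
The 2 values of 93 occupy positions 8–9 → each gets rank 9.
Rank 7 → value 77.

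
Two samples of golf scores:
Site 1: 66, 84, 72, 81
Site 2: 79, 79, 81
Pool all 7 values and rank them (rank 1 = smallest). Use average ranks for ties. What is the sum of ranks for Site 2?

12.5

Sorted (ascending): 66, 72, 79, 79, 81, 81, 84
The 2 values of 79 occupy positions 3–4 → average rank (3+4)/2 = 3.5.
The 2 values of 81 occupy positions 5–6 → average rank (5+6)/2 = 5.5.
Site 2 values → pooled ranks: 79→3.5, 79→3.5, 81→5.5
Rank sum = 3.5 + 3.5 + 5.5 = 12.5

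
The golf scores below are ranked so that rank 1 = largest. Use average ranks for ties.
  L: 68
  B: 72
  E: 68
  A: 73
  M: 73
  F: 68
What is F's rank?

Sorted (descending): 73, 73, 72, 68, 68, 68
The 2 values of 73 occupy positions 1–2 → average rank (1+2)/2 = 1.5.
The 3 values of 68 occupy positions 4–6 → average rank 5.
F has value 68 → rank 5.

5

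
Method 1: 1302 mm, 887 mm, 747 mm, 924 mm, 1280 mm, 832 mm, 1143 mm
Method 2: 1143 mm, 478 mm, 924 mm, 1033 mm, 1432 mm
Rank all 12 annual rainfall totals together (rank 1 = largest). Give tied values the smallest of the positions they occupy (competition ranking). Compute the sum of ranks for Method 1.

46

Sorted (descending): 1432, 1302, 1280, 1143, 1143, 1033, 924, 924, 887, 832, 747, 478
The 2 values of 1143 occupy positions 4–5 → each gets rank 4.
The 2 values of 924 occupy positions 7–8 → each gets rank 7.
Method 1 values → pooled ranks: 1302→2, 887→9, 747→11, 924→7, 1280→3, 832→10, 1143→4
Rank sum = 2 + 9 + 11 + 7 + 3 + 10 + 4 = 46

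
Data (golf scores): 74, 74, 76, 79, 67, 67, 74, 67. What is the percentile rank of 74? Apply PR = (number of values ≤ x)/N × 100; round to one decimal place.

N = 8.
Strictly below 74: 3. Equal to 74: 3.
PR = 6/8 × 100 = 75.0

75.0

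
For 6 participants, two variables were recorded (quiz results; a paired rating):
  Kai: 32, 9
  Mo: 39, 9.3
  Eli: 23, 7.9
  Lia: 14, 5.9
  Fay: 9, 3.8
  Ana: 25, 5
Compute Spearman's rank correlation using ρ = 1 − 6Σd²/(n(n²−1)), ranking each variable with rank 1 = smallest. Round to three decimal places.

0.829

Ranks of variable 1: 5, 6, 3, 2, 1, 4
Ranks of variable 2: 5, 6, 4, 3, 1, 2
d = r₁ − r₂: 0, 0, -1, -1, 0, 2
d²: 0, 0, 1, 1, 0, 4; Σd² = 6
ρ = 1 − 6·6/(6·35) = 1 − 36/210 = 0.829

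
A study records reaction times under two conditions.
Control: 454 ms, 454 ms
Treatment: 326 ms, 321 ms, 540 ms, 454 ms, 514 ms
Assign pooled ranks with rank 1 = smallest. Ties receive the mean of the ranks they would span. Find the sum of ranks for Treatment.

Sorted (ascending): 321, 326, 454, 454, 454, 514, 540
The 3 values of 454 occupy positions 3–5 → average rank 4.
Treatment values → pooled ranks: 326→2, 321→1, 540→7, 454→4, 514→6
Rank sum = 2 + 1 + 7 + 4 + 6 = 20

20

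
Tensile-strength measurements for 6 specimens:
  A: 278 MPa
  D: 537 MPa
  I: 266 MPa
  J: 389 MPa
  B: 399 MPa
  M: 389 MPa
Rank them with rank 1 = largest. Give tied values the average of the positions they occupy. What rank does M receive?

3.5

Sorted (descending): 537, 399, 389, 389, 278, 266
The 2 values of 389 occupy positions 3–4 → average rank (3+4)/2 = 3.5.
M has value 389 MPa → rank 3.5.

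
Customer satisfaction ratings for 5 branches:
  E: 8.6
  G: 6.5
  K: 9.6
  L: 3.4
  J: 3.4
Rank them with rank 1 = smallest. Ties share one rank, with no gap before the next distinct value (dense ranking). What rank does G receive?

Sorted (ascending): 3.4, 3.4, 6.5, 8.6, 9.6
The 2 values of 3.4 share dense rank 1.
Remaining distinct values take the next consecutive integers.
G has value 6.5 → rank 2.

2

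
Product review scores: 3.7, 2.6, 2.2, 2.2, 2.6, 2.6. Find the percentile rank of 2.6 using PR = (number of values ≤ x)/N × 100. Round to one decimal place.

83.3

N = 6.
Strictly below 2.6: 2. Equal to 2.6: 3.
PR = 5/6 × 100 = 83.3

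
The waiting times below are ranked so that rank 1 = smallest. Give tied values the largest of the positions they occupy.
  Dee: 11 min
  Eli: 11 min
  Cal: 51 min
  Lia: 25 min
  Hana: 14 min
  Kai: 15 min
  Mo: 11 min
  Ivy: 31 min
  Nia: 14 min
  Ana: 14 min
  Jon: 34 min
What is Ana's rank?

6

Sorted (ascending): 11, 11, 11, 14, 14, 14, 15, 25, 31, 34, 51
The 3 values of 11 occupy positions 1–3 → each gets rank 3.
The 3 values of 14 occupy positions 4–6 → each gets rank 6.
Ana has value 14 min → rank 6.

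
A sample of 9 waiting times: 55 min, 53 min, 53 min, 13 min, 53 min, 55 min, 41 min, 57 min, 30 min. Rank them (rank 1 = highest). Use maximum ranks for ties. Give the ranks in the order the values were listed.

Sorted (descending): 57, 55, 55, 53, 53, 53, 41, 30, 13
The 2 values of 55 occupy positions 2–3 → each gets rank 3.
The 3 values of 53 occupy positions 4–6 → each gets rank 6.

3, 6, 6, 9, 6, 3, 7, 1, 8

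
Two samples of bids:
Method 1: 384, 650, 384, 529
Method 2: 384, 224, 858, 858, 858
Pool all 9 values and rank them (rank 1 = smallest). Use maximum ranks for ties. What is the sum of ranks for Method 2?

32

Sorted (ascending): 224, 384, 384, 384, 529, 650, 858, 858, 858
The 3 values of 384 occupy positions 2–4 → each gets rank 4.
The 3 values of 858 occupy positions 7–9 → each gets rank 9.
Method 2 values → pooled ranks: 384→4, 224→1, 858→9, 858→9, 858→9
Rank sum = 4 + 1 + 9 + 9 + 9 = 32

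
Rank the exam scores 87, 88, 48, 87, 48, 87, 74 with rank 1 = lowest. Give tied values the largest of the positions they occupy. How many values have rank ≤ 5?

3

Sorted (ascending): 48, 48, 74, 87, 87, 87, 88
The 2 values of 48 occupy positions 1–2 → each gets rank 2.
The 3 values of 87 occupy positions 4–6 → each gets rank 6.
Ranks ≤ 5: {2, 2, 3} → 3 values.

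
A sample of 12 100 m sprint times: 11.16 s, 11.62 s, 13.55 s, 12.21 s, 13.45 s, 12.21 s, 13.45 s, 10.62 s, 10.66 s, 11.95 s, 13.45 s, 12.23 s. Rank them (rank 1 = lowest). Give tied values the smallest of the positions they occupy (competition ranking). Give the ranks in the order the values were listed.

3, 4, 12, 6, 9, 6, 9, 1, 2, 5, 9, 8

Sorted (ascending): 10.62, 10.66, 11.16, 11.62, 11.95, 12.21, 12.21, 12.23, 13.45, 13.45, 13.45, 13.55
The 2 values of 12.21 occupy positions 6–7 → each gets rank 6.
The 3 values of 13.45 occupy positions 9–11 → each gets rank 9.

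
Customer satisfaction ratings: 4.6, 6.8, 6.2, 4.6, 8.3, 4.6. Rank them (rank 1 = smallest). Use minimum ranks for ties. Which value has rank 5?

6.8

Sorted (ascending): 4.6, 4.6, 4.6, 6.2, 6.8, 8.3
The 3 values of 4.6 occupy positions 1–3 → each gets rank 1.
Rank 5 → value 6.8.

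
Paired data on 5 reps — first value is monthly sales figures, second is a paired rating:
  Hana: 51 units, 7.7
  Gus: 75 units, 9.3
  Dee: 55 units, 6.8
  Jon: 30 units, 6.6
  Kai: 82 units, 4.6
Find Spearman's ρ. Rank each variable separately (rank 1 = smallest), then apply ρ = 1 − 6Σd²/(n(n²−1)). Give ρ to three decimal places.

-0.100

Ranks of variable 1: 2, 4, 3, 1, 5
Ranks of variable 2: 4, 5, 3, 2, 1
d = r₁ − r₂: -2, -1, 0, -1, 4
d²: 4, 1, 0, 1, 16; Σd² = 22
ρ = 1 − 6·22/(5·24) = 1 − 132/120 = -0.100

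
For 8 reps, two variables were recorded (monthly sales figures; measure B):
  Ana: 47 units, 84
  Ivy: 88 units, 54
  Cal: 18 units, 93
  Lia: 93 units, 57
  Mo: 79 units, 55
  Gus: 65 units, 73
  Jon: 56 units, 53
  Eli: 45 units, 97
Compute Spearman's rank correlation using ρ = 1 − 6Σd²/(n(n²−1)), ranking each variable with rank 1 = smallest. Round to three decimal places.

Ranks of variable 1: 3, 7, 1, 8, 6, 5, 4, 2
Ranks of variable 2: 6, 2, 7, 4, 3, 5, 1, 8
d = r₁ − r₂: -3, 5, -6, 4, 3, 0, 3, -6
d²: 9, 25, 36, 16, 9, 0, 9, 36; Σd² = 140
ρ = 1 − 6·140/(8·63) = 1 − 840/504 = -0.667

-0.667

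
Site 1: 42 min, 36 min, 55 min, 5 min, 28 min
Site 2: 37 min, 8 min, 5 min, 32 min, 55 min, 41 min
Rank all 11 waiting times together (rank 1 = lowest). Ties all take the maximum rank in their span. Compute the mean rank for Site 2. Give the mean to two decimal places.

Sorted (ascending): 5, 5, 8, 28, 32, 36, 37, 41, 42, 55, 55
The 2 values of 5 occupy positions 1–2 → each gets rank 2.
The 2 values of 55 occupy positions 10–11 → each gets rank 11.
Site 2 values → pooled ranks: 37→7, 8→3, 5→2, 32→5, 55→11, 41→8
Mean rank = (7 + 3 + 2 + 5 + 11 + 8) / 6 = 6.00

6.00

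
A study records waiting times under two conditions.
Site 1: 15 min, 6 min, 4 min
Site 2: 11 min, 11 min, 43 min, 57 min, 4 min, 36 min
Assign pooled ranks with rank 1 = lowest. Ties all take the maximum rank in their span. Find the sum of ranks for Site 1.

11

Sorted (ascending): 4, 4, 6, 11, 11, 15, 36, 43, 57
The 2 values of 4 occupy positions 1–2 → each gets rank 2.
The 2 values of 11 occupy positions 4–5 → each gets rank 5.
Site 1 values → pooled ranks: 15→6, 6→3, 4→2
Rank sum = 6 + 3 + 2 = 11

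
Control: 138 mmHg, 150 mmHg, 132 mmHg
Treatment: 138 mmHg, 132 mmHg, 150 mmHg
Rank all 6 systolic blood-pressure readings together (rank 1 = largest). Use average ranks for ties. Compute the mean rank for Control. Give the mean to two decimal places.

3.50

Sorted (descending): 150, 150, 138, 138, 132, 132
The 2 values of 150 occupy positions 1–2 → average rank (1+2)/2 = 1.5.
The 2 values of 138 occupy positions 3–4 → average rank (3+4)/2 = 3.5.
The 2 values of 132 occupy positions 5–6 → average rank (5+6)/2 = 5.5.
Control values → pooled ranks: 138→3.5, 150→1.5, 132→5.5
Mean rank = (3.5 + 1.5 + 5.5) / 3 = 3.50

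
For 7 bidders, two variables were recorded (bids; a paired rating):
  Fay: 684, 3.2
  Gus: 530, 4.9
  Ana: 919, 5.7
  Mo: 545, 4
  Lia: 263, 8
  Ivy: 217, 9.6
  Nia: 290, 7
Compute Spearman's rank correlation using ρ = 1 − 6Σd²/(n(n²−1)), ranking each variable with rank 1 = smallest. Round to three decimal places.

Ranks of variable 1: 6, 4, 7, 5, 2, 1, 3
Ranks of variable 2: 1, 3, 4, 2, 6, 7, 5
d = r₁ − r₂: 5, 1, 3, 3, -4, -6, -2
d²: 25, 1, 9, 9, 16, 36, 4; Σd² = 100
ρ = 1 − 6·100/(7·48) = 1 − 600/336 = -0.786

-0.786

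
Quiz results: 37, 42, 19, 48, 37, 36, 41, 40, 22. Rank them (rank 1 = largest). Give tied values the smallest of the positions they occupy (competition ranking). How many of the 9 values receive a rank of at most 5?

Sorted (descending): 48, 42, 41, 40, 37, 37, 36, 22, 19
The 2 values of 37 occupy positions 5–6 → each gets rank 5.
Ranks ≤ 5: {1, 2, 3, 4, 5, 5} → 6 values.

6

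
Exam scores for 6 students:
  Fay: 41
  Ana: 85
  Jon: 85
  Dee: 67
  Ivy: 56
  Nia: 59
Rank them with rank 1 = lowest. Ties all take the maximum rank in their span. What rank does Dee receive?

4

Sorted (ascending): 41, 56, 59, 67, 85, 85
The 2 values of 85 occupy positions 5–6 → each gets rank 6.
Dee has value 67 → rank 4.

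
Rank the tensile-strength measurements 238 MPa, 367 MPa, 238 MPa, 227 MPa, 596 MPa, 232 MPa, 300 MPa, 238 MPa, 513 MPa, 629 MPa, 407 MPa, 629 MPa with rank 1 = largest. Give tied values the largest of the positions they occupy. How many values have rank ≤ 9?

Sorted (descending): 629, 629, 596, 513, 407, 367, 300, 238, 238, 238, 232, 227
The 2 values of 629 occupy positions 1–2 → each gets rank 2.
The 3 values of 238 occupy positions 8–10 → each gets rank 10.
Ranks ≤ 9: {2, 2, 3, 4, 5, 6, 7} → 7 values.

7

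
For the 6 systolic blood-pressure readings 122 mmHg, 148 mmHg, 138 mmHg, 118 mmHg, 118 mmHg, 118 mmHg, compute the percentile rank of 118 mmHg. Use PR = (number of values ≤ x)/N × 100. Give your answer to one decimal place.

N = 6.
Strictly below 118: 0. Equal to 118: 3.
PR = 3/6 × 100 = 50.0

50.0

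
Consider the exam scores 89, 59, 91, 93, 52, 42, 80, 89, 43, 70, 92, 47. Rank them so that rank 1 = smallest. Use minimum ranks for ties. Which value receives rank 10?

91

Sorted (ascending): 42, 43, 47, 52, 59, 70, 80, 89, 89, 91, 92, 93
The 2 values of 89 occupy positions 8–9 → each gets rank 8.
Rank 10 → value 91.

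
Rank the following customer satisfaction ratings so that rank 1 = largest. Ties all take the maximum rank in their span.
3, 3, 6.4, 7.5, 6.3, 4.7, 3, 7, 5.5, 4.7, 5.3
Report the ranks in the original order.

11, 11, 3, 1, 4, 8, 11, 2, 5, 8, 6

Sorted (descending): 7.5, 7, 6.4, 6.3, 5.5, 5.3, 4.7, 4.7, 3, 3, 3
The 2 values of 4.7 occupy positions 7–8 → each gets rank 8.
The 3 values of 3 occupy positions 9–11 → each gets rank 11.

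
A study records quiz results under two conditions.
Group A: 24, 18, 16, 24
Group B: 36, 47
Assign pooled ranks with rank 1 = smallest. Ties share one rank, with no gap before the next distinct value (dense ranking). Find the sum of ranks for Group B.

Sorted (ascending): 16, 18, 24, 24, 36, 47
The 2 values of 24 share dense rank 3.
Remaining distinct values take the next consecutive integers.
Group B values → pooled ranks: 36→4, 47→5
Rank sum = 4 + 5 = 9

9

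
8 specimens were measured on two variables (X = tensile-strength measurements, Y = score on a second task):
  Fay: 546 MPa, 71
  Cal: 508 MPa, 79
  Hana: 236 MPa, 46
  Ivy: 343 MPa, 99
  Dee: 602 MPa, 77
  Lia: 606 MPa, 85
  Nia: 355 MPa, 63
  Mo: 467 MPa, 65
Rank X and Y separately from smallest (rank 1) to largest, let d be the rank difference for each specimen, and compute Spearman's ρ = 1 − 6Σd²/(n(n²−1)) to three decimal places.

Ranks of variable 1: 6, 5, 1, 2, 7, 8, 3, 4
Ranks of variable 2: 4, 6, 1, 8, 5, 7, 2, 3
d = r₁ − r₂: 2, -1, 0, -6, 2, 1, 1, 1
d²: 4, 1, 0, 36, 4, 1, 1, 1; Σd² = 48
ρ = 1 − 6·48/(8·63) = 1 − 288/504 = 0.429

0.429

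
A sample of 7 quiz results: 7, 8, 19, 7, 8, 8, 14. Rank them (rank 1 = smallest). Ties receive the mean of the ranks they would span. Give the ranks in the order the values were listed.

1.5, 4, 7, 1.5, 4, 4, 6

Sorted (ascending): 7, 7, 8, 8, 8, 14, 19
The 2 values of 7 occupy positions 1–2 → average rank (1+2)/2 = 1.5.
The 3 values of 8 occupy positions 3–5 → average rank 4.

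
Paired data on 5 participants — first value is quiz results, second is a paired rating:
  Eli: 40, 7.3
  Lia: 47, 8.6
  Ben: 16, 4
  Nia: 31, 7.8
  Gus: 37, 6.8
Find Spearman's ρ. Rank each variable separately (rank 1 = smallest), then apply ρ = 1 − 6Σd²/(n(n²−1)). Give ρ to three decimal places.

0.700

Ranks of variable 1: 4, 5, 1, 2, 3
Ranks of variable 2: 3, 5, 1, 4, 2
d = r₁ − r₂: 1, 0, 0, -2, 1
d²: 1, 0, 0, 4, 1; Σd² = 6
ρ = 1 − 6·6/(5·24) = 1 − 36/120 = 0.700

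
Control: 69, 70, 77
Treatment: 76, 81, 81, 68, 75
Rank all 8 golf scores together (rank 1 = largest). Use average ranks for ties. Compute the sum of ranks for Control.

Sorted (descending): 81, 81, 77, 76, 75, 70, 69, 68
The 2 values of 81 occupy positions 1–2 → average rank (1+2)/2 = 1.5.
Control values → pooled ranks: 69→7, 70→6, 77→3
Rank sum = 7 + 6 + 3 = 16

16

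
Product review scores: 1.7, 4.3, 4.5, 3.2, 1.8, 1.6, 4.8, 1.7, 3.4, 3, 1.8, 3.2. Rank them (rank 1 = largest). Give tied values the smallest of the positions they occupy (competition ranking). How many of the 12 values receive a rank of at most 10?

11

Sorted (descending): 4.8, 4.5, 4.3, 3.4, 3.2, 3.2, 3, 1.8, 1.8, 1.7, 1.7, 1.6
The 2 values of 3.2 occupy positions 5–6 → each gets rank 5.
The 2 values of 1.8 occupy positions 8–9 → each gets rank 8.
The 2 values of 1.7 occupy positions 10–11 → each gets rank 10.
Ranks ≤ 10: {1, 2, 3, 4, 5, 5, 7, 8, 8, 10, 10} → 11 values.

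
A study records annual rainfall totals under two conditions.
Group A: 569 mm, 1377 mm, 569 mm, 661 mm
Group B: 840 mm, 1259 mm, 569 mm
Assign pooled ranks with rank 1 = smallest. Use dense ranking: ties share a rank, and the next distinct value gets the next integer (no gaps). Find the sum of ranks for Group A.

9

Sorted (ascending): 569, 569, 569, 661, 840, 1259, 1377
The 3 values of 569 share dense rank 1.
Remaining distinct values take the next consecutive integers.
Group A values → pooled ranks: 569→1, 1377→5, 569→1, 661→2
Rank sum = 1 + 5 + 1 + 2 = 9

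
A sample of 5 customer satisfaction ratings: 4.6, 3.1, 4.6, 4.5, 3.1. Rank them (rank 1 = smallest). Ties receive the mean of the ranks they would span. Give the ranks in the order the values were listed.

Sorted (ascending): 3.1, 3.1, 4.5, 4.6, 4.6
The 2 values of 3.1 occupy positions 1–2 → average rank (1+2)/2 = 1.5.
The 2 values of 4.6 occupy positions 4–5 → average rank (4+5)/2 = 4.5.

4.5, 1.5, 4.5, 3, 1.5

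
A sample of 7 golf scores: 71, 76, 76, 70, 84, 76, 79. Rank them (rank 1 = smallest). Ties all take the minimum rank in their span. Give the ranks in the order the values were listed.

2, 3, 3, 1, 7, 3, 6

Sorted (ascending): 70, 71, 76, 76, 76, 79, 84
The 3 values of 76 occupy positions 3–5 → each gets rank 3.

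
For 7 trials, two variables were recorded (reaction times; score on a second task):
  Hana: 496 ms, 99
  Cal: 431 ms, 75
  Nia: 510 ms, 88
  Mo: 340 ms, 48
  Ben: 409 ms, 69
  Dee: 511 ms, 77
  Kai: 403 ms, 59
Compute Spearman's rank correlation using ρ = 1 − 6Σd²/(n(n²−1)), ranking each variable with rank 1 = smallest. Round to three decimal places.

Ranks of variable 1: 5, 4, 6, 1, 3, 7, 2
Ranks of variable 2: 7, 4, 6, 1, 3, 5, 2
d = r₁ − r₂: -2, 0, 0, 0, 0, 2, 0
d²: 4, 0, 0, 0, 0, 4, 0; Σd² = 8
ρ = 1 − 6·8/(7·48) = 1 − 48/336 = 0.857

0.857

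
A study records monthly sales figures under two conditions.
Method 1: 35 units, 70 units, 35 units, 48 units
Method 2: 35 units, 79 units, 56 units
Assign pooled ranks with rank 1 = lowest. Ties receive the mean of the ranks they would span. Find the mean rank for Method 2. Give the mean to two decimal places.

4.67

Sorted (ascending): 35, 35, 35, 48, 56, 70, 79
The 3 values of 35 occupy positions 1–3 → average rank 2.
Method 2 values → pooled ranks: 35→2, 79→7, 56→5
Mean rank = (2 + 7 + 5) / 3 = 4.67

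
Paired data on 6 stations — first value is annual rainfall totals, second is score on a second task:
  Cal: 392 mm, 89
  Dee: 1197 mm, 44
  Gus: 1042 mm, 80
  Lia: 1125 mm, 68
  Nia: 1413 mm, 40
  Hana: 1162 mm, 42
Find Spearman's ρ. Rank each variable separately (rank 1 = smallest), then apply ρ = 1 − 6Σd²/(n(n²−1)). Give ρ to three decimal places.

Ranks of variable 1: 1, 5, 2, 3, 6, 4
Ranks of variable 2: 6, 3, 5, 4, 1, 2
d = r₁ − r₂: -5, 2, -3, -1, 5, 2
d²: 25, 4, 9, 1, 25, 4; Σd² = 68
ρ = 1 − 6·68/(6·35) = 1 − 408/210 = -0.943

-0.943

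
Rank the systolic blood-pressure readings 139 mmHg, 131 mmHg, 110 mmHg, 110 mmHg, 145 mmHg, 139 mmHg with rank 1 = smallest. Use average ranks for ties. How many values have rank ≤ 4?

Sorted (ascending): 110, 110, 131, 139, 139, 145
The 2 values of 110 occupy positions 1–2 → average rank (1+2)/2 = 1.5.
The 2 values of 139 occupy positions 4–5 → average rank (4+5)/2 = 4.5.
Ranks ≤ 4: {1.5, 1.5, 3} → 3 values.

3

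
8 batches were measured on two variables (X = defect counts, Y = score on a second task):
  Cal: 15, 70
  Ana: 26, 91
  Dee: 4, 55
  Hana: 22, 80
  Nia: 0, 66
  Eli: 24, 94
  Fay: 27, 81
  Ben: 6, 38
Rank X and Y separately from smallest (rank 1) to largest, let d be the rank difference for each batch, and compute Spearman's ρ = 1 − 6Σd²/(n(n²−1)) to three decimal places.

0.810

Ranks of variable 1: 4, 7, 2, 5, 1, 6, 8, 3
Ranks of variable 2: 4, 7, 2, 5, 3, 8, 6, 1
d = r₁ − r₂: 0, 0, 0, 0, -2, -2, 2, 2
d²: 0, 0, 0, 0, 4, 4, 4, 4; Σd² = 16
ρ = 1 − 6·16/(8·63) = 1 − 96/504 = 0.810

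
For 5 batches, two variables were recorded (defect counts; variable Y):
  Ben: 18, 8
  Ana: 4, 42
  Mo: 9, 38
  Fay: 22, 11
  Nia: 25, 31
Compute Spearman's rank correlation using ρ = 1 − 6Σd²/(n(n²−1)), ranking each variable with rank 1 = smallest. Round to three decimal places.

-0.600

Ranks of variable 1: 3, 1, 2, 4, 5
Ranks of variable 2: 1, 5, 4, 2, 3
d = r₁ − r₂: 2, -4, -2, 2, 2
d²: 4, 16, 4, 4, 4; Σd² = 32
ρ = 1 − 6·32/(5·24) = 1 − 192/120 = -0.600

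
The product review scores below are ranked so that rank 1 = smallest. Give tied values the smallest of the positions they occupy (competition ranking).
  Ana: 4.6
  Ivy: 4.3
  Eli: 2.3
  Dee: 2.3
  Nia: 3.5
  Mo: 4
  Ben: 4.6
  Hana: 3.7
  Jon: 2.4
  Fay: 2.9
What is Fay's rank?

4

Sorted (ascending): 2.3, 2.3, 2.4, 2.9, 3.5, 3.7, 4, 4.3, 4.6, 4.6
The 2 values of 2.3 occupy positions 1–2 → each gets rank 1.
The 2 values of 4.6 occupy positions 9–10 → each gets rank 9.
Fay has value 2.9 → rank 4.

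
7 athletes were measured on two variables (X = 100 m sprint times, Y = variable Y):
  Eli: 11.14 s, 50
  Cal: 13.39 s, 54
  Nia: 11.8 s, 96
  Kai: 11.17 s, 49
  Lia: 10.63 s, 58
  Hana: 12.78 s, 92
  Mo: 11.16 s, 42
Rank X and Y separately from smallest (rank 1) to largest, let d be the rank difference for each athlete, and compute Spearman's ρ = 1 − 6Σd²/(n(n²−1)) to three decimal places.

0.321

Ranks of variable 1: 2, 7, 5, 4, 1, 6, 3
Ranks of variable 2: 3, 4, 7, 2, 5, 6, 1
d = r₁ − r₂: -1, 3, -2, 2, -4, 0, 2
d²: 1, 9, 4, 4, 16, 0, 4; Σd² = 38
ρ = 1 − 6·38/(7·48) = 1 − 228/336 = 0.321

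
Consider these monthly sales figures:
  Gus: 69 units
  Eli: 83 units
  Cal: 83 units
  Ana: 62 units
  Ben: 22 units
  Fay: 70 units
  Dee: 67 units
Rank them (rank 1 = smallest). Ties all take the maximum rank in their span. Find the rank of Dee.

Sorted (ascending): 22, 62, 67, 69, 70, 83, 83
The 2 values of 83 occupy positions 6–7 → each gets rank 7.
Dee has value 67 units → rank 3.

3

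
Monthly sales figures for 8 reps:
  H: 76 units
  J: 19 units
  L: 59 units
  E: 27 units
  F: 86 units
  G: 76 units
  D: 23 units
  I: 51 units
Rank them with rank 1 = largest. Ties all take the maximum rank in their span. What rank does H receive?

Sorted (descending): 86, 76, 76, 59, 51, 27, 23, 19
The 2 values of 76 occupy positions 2–3 → each gets rank 3.
H has value 76 units → rank 3.

3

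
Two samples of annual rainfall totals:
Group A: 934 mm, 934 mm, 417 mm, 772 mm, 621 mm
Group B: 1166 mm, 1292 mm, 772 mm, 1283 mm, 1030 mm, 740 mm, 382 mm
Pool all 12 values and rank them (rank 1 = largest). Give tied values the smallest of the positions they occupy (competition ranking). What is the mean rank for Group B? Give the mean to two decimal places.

5.43

Sorted (descending): 1292, 1283, 1166, 1030, 934, 934, 772, 772, 740, 621, 417, 382
The 2 values of 934 occupy positions 5–6 → each gets rank 5.
The 2 values of 772 occupy positions 7–8 → each gets rank 7.
Group B values → pooled ranks: 1166→3, 1292→1, 772→7, 1283→2, 1030→4, 740→9, 382→12
Mean rank = (3 + 1 + 7 + 2 + 4 + 9 + 12) / 7 = 5.43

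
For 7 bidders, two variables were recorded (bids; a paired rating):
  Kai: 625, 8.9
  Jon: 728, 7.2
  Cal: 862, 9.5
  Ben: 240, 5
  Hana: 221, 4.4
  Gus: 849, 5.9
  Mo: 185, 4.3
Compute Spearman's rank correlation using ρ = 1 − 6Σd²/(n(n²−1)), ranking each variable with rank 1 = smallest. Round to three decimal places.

0.857

Ranks of variable 1: 4, 5, 7, 3, 2, 6, 1
Ranks of variable 2: 6, 5, 7, 3, 2, 4, 1
d = r₁ − r₂: -2, 0, 0, 0, 0, 2, 0
d²: 4, 0, 0, 0, 0, 4, 0; Σd² = 8
ρ = 1 − 6·8/(7·48) = 1 − 48/336 = 0.857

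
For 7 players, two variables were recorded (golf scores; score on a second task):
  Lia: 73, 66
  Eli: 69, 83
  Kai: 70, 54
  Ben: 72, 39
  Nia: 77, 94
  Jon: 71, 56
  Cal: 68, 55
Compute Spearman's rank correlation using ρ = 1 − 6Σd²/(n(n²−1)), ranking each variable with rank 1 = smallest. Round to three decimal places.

0.321

Ranks of variable 1: 6, 2, 3, 5, 7, 4, 1
Ranks of variable 2: 5, 6, 2, 1, 7, 4, 3
d = r₁ − r₂: 1, -4, 1, 4, 0, 0, -2
d²: 1, 16, 1, 16, 0, 0, 4; Σd² = 38
ρ = 1 − 6·38/(7·48) = 1 − 228/336 = 0.321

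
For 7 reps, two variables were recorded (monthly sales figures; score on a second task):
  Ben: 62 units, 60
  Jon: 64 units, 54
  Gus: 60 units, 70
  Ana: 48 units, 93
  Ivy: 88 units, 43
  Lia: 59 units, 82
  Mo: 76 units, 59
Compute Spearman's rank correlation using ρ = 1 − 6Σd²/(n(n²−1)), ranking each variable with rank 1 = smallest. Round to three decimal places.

-0.964

Ranks of variable 1: 4, 5, 3, 1, 7, 2, 6
Ranks of variable 2: 4, 2, 5, 7, 1, 6, 3
d = r₁ − r₂: 0, 3, -2, -6, 6, -4, 3
d²: 0, 9, 4, 36, 36, 16, 9; Σd² = 110
ρ = 1 − 6·110/(7·48) = 1 − 660/336 = -0.964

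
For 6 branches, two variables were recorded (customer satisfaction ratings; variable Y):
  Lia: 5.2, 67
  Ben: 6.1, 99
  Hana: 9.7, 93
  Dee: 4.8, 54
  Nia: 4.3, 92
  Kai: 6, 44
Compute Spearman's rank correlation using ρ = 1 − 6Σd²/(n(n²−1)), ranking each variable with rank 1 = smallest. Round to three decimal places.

Ranks of variable 1: 3, 5, 6, 2, 1, 4
Ranks of variable 2: 3, 6, 5, 2, 4, 1
d = r₁ − r₂: 0, -1, 1, 0, -3, 3
d²: 0, 1, 1, 0, 9, 9; Σd² = 20
ρ = 1 − 6·20/(6·35) = 1 − 120/210 = 0.429

0.429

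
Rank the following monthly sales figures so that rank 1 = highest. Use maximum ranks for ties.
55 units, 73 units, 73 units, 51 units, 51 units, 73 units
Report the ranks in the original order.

4, 3, 3, 6, 6, 3

Sorted (descending): 73, 73, 73, 55, 51, 51
The 3 values of 73 occupy positions 1–3 → each gets rank 3.
The 2 values of 51 occupy positions 5–6 → each gets rank 6.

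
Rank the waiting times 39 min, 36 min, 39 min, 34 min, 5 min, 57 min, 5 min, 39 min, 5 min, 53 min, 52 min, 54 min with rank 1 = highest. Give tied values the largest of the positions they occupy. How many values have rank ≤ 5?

Sorted (descending): 57, 54, 53, 52, 39, 39, 39, 36, 34, 5, 5, 5
The 3 values of 39 occupy positions 5–7 → each gets rank 7.
The 3 values of 5 occupy positions 10–12 → each gets rank 12.
Ranks ≤ 5: {1, 2, 3, 4} → 4 values.

4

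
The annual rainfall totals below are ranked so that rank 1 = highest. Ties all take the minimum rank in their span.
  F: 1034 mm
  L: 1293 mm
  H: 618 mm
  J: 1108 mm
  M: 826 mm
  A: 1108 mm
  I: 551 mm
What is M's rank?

5

Sorted (descending): 1293, 1108, 1108, 1034, 826, 618, 551
The 2 values of 1108 occupy positions 2–3 → each gets rank 2.
M has value 826 mm → rank 5.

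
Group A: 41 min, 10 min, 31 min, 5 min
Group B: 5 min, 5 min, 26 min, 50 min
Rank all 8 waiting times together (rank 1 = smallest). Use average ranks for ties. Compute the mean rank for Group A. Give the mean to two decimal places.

Sorted (ascending): 5, 5, 5, 10, 26, 31, 41, 50
The 3 values of 5 occupy positions 1–3 → average rank 2.
Group A values → pooled ranks: 41→7, 10→4, 31→6, 5→2
Mean rank = (7 + 4 + 6 + 2) / 4 = 4.75

4.75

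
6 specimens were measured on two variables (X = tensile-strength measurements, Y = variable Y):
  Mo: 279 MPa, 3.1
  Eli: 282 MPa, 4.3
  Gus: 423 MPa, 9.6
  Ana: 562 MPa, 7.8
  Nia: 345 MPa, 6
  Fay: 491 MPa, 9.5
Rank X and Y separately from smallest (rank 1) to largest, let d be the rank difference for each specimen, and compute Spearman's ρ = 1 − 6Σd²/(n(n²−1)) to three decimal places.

Ranks of variable 1: 1, 2, 4, 6, 3, 5
Ranks of variable 2: 1, 2, 6, 4, 3, 5
d = r₁ − r₂: 0, 0, -2, 2, 0, 0
d²: 0, 0, 4, 4, 0, 0; Σd² = 8
ρ = 1 − 6·8/(6·35) = 1 − 48/210 = 0.771

0.771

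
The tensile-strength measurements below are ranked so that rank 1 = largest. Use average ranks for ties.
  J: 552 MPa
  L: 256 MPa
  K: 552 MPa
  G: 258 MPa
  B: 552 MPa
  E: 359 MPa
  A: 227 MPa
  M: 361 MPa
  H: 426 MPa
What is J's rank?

2

Sorted (descending): 552, 552, 552, 426, 361, 359, 258, 256, 227
The 3 values of 552 occupy positions 1–3 → average rank 2.
J has value 552 MPa → rank 2.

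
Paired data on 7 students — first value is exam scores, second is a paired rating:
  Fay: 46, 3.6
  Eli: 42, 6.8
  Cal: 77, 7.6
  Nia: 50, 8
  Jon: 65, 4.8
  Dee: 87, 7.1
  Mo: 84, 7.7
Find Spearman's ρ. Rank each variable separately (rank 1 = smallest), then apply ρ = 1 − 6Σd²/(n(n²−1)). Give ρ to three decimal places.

0.393

Ranks of variable 1: 2, 1, 5, 3, 4, 7, 6
Ranks of variable 2: 1, 3, 5, 7, 2, 4, 6
d = r₁ − r₂: 1, -2, 0, -4, 2, 3, 0
d²: 1, 4, 0, 16, 4, 9, 0; Σd² = 34
ρ = 1 − 6·34/(7·48) = 1 − 204/336 = 0.393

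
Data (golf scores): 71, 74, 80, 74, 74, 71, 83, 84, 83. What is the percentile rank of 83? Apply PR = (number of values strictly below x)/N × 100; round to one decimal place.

66.7

N = 9.
Strictly below 83: 6. Equal to 83: 2.
PR = 6/9 × 100 = 66.7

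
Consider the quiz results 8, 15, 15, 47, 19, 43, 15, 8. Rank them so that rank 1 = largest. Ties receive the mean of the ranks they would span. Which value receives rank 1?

Sorted (descending): 47, 43, 19, 15, 15, 15, 8, 8
The 3 values of 15 occupy positions 4–6 → average rank 5.
The 2 values of 8 occupy positions 7–8 → average rank (7+8)/2 = 7.5.
Rank 1 → value 47.

47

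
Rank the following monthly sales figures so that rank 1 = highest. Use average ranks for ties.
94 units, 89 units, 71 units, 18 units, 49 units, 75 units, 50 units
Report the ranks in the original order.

1, 2, 4, 7, 6, 3, 5

Sorted (descending): 94, 89, 75, 71, 50, 49, 18
No ties — each value takes its position as its rank.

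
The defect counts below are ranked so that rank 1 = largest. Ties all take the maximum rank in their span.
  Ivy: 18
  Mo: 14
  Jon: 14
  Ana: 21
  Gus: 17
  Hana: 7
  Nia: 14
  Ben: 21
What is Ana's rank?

2

Sorted (descending): 21, 21, 18, 17, 14, 14, 14, 7
The 2 values of 21 occupy positions 1–2 → each gets rank 2.
The 3 values of 14 occupy positions 5–7 → each gets rank 7.
Ana has value 21 → rank 2.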